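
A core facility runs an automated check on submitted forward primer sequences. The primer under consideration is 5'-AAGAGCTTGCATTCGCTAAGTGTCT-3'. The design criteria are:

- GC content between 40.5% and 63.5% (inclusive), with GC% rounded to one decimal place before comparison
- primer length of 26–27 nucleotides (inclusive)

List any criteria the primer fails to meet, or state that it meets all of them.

Base counts: A=6, T=8, G=6, C=5 (length 25).
GC content: GC 11/25 = 44.0% ✓
length: length 25, outside 26–27 ✗

Fails: length.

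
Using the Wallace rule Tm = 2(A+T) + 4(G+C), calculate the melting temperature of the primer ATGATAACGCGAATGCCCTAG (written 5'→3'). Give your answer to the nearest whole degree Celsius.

62°C

Base counts: A=7, T=4, G=5, C=5 (length 21).
Tm = 2·(7+4) + 4·(5+5) = 2·11 + 4·10 = 22 + 40 = 62°C.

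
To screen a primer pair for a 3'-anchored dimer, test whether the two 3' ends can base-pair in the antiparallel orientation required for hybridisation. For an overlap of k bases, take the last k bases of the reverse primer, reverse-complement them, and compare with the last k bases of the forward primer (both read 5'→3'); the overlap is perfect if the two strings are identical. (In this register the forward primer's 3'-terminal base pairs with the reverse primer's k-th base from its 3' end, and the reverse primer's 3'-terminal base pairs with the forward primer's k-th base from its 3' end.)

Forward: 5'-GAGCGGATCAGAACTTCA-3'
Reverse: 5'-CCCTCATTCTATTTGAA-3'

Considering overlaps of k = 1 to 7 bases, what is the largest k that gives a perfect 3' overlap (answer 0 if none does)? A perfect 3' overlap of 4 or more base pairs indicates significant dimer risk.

Longest perfect overlap: 4 complementary base pairs; significant dimer risk (threshold 4).

Last 7 bases (5'→3') — forward …AACTTCA, reverse …ATTTGAA.
Reverse complement of the reverse primer's last 7 bases: TTCAAAT; its first k bases are the reverse complement of the reverse primer's last k bases, so a perfect k-base overlap needs the forward primer's last k bases to equal them.
Comparing (forward last k vs required): k=1: A vs T ✗; k=2: CA vs TT ✗; k=3: TCA vs TTC ✗; k=4: TTCA vs TTCA ✓; k=5: CTTCA vs TTCAA ✗; k=6: ACTTCA vs TTCAAA ✗; k=7: AACTTCA vs TTCAAAT ✗.
Only k = 4 is perfect, so the longest perfect 3' overlap is 4.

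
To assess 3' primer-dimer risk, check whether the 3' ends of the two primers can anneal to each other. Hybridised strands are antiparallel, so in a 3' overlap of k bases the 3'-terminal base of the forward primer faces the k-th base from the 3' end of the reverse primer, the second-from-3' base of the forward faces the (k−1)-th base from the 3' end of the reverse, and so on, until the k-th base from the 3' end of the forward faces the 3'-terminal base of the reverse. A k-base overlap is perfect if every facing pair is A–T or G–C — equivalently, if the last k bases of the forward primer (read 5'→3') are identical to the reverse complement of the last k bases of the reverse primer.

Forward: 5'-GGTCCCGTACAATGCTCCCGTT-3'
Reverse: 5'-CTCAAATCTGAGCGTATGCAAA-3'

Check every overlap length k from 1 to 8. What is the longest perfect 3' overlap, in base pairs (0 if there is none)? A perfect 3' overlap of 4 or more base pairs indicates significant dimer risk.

Last 8 bases (5'→3') — forward …CTCCCGTT, reverse …TATGCAAA.
Reverse complement of the reverse primer's last 8 bases: TTTGCATA; its first k bases are the reverse complement of the reverse primer's last k bases, so a perfect k-base overlap needs the forward primer's last k bases to equal them.
Comparing (forward last k vs required): k=1: T vs T ✓; k=2: TT vs TT ✓; k=3: GTT vs TTT ✗; k=4: CGTT vs TTTG ✗; k=5: CCGTT vs TTTGC ✗; k=6: CCCGTT vs TTTGCA ✗; k=7: TCCCGTT vs TTTGCAT ✗; k=8: CTCCCGTT vs TTTGCATA ✗.
Perfect overlaps at k = 1, 2; the largest is 2.

Longest perfect overlap: 2 complementary base pairs; below the dimer-risk threshold (threshold 4).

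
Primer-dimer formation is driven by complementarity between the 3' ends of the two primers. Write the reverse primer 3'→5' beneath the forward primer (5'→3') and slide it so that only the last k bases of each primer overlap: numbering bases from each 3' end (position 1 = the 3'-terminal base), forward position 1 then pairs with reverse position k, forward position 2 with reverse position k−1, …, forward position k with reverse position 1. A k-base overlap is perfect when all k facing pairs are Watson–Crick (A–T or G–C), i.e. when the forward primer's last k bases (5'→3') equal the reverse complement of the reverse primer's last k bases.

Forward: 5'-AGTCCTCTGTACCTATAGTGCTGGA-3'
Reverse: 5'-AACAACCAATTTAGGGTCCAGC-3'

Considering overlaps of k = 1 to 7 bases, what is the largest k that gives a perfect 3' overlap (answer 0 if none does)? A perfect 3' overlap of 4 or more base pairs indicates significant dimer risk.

Last 7 bases (5'→3') — forward …TGCTGGA, reverse …GTCCAGC.
Reverse complement of the reverse primer's last 7 bases: GCTGGAC; its first k bases are the reverse complement of the reverse primer's last k bases, so a perfect k-base overlap needs the forward primer's last k bases to equal them.
Comparing (forward last k vs required): k=1: A vs G ✗; k=2: GA vs GC ✗; k=3: GGA vs GCT ✗; k=4: TGGA vs GCTG ✗; k=5: CTGGA vs GCTGG ✗; k=6: GCTGGA vs GCTGGA ✓; k=7: TGCTGGA vs GCTGGAC ✗.
Only k = 6 is perfect, so the longest perfect 3' overlap is 6.

Longest perfect overlap: 6 complementary base pairs; significant dimer risk (threshold 4).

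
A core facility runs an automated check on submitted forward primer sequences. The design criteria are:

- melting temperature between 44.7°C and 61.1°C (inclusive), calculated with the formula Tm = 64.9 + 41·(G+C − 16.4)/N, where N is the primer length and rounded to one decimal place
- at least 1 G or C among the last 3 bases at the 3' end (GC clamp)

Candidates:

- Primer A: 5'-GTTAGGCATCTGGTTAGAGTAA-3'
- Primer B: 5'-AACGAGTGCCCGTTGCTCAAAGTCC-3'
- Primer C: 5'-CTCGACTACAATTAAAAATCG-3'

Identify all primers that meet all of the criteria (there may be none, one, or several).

Primer A (22 nt, A=6 T=7 G=7 C=2): Tm = 64.9 + 41·(9 − 16.4)/22 = 51.1°C ✓; 3' end TAA has 0 G/C, need ≥1 ✗ — fails.
Primer B (25 nt, A=6 T=5 G=6 C=8): Tm = 64.9 + 41·(14 − 16.4)/25 = 61.0°C ✓; 3' end TCC has 2 G/C ✓ — passes.
Primer C (21 nt, A=9 T=5 G=2 C=5): Tm = 64.9 + 41·(7 − 16.4)/21 = 46.5°C ✓; 3' end TCG has 2 G/C ✓ — passes.

Primer B and Primer C.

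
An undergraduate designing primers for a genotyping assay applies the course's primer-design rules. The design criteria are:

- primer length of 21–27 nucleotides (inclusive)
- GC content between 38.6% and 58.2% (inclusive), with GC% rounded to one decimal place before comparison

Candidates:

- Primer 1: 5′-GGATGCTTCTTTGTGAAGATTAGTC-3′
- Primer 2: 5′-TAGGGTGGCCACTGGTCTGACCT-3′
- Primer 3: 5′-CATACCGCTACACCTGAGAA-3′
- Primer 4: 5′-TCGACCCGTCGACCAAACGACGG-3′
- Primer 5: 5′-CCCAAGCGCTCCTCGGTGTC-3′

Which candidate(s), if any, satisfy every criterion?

Primer 1 only.

Primer 1 (25 nt, A=5 T=10 G=7 C=3): length 25 ✓; GC 10/25 = 40.0% ✓ — passes.
Primer 2 (23 nt, A=3 T=6 G=8 C=6): length 23 ✓; GC 14/23 = 60.9%, outside 38.6–58.2% ✗ — fails.
Primer 3 (20 nt, A=7 T=3 G=3 C=7): length 20, outside 21–27 ✗; GC 10/20 = 50.0% ✓ — fails.
Primer 4 (23 nt, A=6 T=2 G=6 C=9): length 23 ✓; GC 15/23 = 65.2%, outside 38.6–58.2% ✗ — fails.
Primer 5 (20 nt, A=2 T=4 G=5 C=9): length 20, outside 21–27 ✗; GC 14/20 = 70.0%, outside 38.6–58.2% ✗ — fails.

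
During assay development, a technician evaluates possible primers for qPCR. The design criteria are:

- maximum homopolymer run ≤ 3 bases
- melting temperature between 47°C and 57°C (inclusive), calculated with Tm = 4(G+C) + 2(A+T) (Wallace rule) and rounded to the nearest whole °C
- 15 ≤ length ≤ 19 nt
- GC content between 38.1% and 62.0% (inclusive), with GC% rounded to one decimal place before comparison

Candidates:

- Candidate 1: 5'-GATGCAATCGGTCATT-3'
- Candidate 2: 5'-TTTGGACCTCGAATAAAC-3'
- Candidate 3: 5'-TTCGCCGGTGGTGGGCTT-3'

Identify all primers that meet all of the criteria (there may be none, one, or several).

Candidate 2 only.

Candidate 1 (16 nt, A=4 T=5 G=4 C=3): longest run = 2 ✓; Tm = 2·9 + 4·7 = 46°C, outside 47–57°C ✗; length 16 ✓; GC 7/16 = 43.8% ✓ — fails.
Candidate 2 (18 nt, A=6 T=5 G=3 C=4): longest run = 3 ✓; Tm = 2·11 + 4·7 = 50°C ✓; length 18 ✓; GC 7/18 = 38.9% ✓ — passes.
Candidate 3 (18 nt, A=0 T=6 G=8 C=4): longest run = 3 ✓; Tm = 2·6 + 4·12 = 60°C, outside 47–57°C ✗; length 18 ✓; GC 12/18 = 66.7%, outside 38.1–62.0% ✗ — fails.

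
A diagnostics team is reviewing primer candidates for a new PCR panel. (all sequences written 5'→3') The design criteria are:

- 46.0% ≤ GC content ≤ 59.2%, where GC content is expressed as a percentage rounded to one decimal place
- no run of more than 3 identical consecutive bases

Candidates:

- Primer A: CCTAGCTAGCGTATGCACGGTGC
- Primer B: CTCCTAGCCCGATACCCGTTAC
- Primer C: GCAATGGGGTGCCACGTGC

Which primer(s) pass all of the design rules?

Primer A (23 nt, A=4 T=5 G=7 C=7): GC 14/23 = 60.9%, outside 46.0–59.2% ✗; longest run = 2 ✓ — fails.
Primer B (22 nt, A=4 T=5 G=3 C=10): GC 13/22 = 59.1% ✓; longest run = 3 ✓ — passes.
Primer C (19 nt, A=3 T=3 G=8 C=5): GC 13/19 = 68.4%, outside 46.0–59.2% ✗; longest run = 4, exceeds 3 ✗ — fails.

Primer B only.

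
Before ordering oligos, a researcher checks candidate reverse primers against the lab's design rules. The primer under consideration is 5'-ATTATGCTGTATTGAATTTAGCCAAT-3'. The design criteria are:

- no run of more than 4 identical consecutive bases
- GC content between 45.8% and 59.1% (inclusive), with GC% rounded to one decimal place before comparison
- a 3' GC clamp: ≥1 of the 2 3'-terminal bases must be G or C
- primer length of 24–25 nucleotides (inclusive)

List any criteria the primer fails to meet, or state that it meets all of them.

Base counts: A=8, T=11, G=4, C=3 (length 26).
homopolymer run: longest run = 3 ✓
GC content: GC 7/26 = 26.9%, outside 45.8–59.1% ✗
GC clamp: 3' end AT has 0 G/C, need ≥1 ✗
length: length 26, outside 24–25 ✗

Fails: GC content, GC clamp, length.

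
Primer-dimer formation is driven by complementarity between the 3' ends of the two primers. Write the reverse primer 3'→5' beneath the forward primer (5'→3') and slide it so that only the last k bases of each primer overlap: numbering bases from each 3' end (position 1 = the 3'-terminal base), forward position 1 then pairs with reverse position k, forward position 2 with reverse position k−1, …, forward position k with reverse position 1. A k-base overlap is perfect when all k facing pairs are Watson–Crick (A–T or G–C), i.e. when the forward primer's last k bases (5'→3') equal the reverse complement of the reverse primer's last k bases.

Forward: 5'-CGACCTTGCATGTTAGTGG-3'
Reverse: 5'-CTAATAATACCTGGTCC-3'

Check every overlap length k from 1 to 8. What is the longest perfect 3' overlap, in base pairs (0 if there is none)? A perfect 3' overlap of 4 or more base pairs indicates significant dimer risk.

Last 8 bases (5'→3') — forward …GTTAGTGG, reverse …CCTGGTCC.
Reverse complement of the reverse primer's last 8 bases: GGACCAGG; its first k bases are the reverse complement of the reverse primer's last k bases, so a perfect k-base overlap needs the forward primer's last k bases to equal them.
Comparing (forward last k vs required): k=1: G vs G ✓; k=2: GG vs GG ✓; k=3: TGG vs GGA ✗; k=4: GTGG vs GGAC ✗; k=5: AGTGG vs GGACC ✗; k=6: TAGTGG vs GGACCA ✗; k=7: TTAGTGG vs GGACCAG ✗; k=8: GTTAGTGG vs GGACCAGG ✗.
Perfect overlaps at k = 1, 2; the largest is 2.

Longest perfect overlap: 2 complementary base pairs; below the dimer-risk threshold (threshold 4).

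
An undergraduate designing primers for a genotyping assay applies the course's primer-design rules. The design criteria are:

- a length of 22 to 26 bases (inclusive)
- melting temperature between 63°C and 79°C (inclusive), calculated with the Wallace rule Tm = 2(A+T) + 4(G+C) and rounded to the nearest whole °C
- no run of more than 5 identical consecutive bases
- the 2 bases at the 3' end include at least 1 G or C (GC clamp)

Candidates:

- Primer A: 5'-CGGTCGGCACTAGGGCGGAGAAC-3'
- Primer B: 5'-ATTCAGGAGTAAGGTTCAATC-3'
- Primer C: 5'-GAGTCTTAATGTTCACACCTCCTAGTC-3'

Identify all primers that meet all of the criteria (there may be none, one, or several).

Primer A only.

Primer A (23 nt, A=5 T=2 G=10 C=6): length 23 ✓; Tm = 2·7 + 4·16 = 78°C ✓; longest run = 3 ✓; 3' end AC has 1 G/C ✓ — passes.
Primer B (21 nt, A=7 T=6 G=5 C=3): length 21, outside 22–26 ✗; Tm = 2·13 + 4·8 = 58°C, outside 63–79°C ✗; longest run = 2 ✓; 3' end TC has 1 G/C ✓ — fails.
Primer C (27 nt, A=6 T=9 G=4 C=8): length 27, outside 22–26 ✗; Tm = 2·15 + 4·12 = 78°C ✓; longest run = 2 ✓; 3' end TC has 1 G/C ✓ — fails.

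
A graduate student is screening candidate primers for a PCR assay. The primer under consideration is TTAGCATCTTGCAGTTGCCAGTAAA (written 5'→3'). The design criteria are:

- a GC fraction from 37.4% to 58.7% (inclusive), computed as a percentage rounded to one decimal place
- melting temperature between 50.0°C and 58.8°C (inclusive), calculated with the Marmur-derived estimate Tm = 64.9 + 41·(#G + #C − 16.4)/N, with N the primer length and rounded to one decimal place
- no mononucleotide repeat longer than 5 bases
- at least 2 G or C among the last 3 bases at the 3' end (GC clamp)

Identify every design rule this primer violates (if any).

Base counts: A=7, T=8, G=5, C=5 (length 25).
GC content: GC 10/25 = 40.0% ✓
Tm: Tm = 64.9 + 41·(10 − 16.4)/25 = 54.4°C ✓
homopolymer run: longest run = 3 ✓
GC clamp: 3' end AAA has 0 G/C, need ≥2 ✗

Fails: GC clamp.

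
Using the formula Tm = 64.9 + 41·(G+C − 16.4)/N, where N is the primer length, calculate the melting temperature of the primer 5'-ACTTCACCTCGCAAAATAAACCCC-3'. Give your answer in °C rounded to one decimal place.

Base counts: A=9, T=4, G=1, C=10; G+C = 11, N = 24.
Tm = 64.9 + 41·(11 − 16.4)/24 = 64.9 + -221.40/24 = 55.7°C.

55.7°C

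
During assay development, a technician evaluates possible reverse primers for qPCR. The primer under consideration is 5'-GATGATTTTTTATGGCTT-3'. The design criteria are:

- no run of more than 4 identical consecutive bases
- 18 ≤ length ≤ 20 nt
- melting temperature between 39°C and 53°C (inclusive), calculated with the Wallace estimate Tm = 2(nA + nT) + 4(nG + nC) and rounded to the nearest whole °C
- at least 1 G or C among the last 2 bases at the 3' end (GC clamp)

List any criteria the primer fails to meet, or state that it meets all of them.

Base counts: A=3, T=10, G=4, C=1 (length 18).
homopolymer run: longest run = 6, exceeds 4 ✗
length: length 18 ✓
Tm: Tm = 2·13 + 4·5 = 46°C ✓
GC clamp: 3' end TT has 0 G/C, need ≥1 ✗

Fails: homopolymer run, GC clamp.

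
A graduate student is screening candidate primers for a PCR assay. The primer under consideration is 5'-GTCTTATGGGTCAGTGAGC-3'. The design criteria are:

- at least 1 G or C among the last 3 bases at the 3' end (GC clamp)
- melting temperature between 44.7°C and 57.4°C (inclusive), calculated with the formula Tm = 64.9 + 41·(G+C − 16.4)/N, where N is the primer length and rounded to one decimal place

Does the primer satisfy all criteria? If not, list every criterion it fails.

Base counts: A=3, T=6, G=7, C=3 (length 19).
GC clamp: 3' end AGC has 2 G/C ✓
Tm: Tm = 64.9 + 41·(10 − 16.4)/19 = 51.1°C ✓

Meets all criteria.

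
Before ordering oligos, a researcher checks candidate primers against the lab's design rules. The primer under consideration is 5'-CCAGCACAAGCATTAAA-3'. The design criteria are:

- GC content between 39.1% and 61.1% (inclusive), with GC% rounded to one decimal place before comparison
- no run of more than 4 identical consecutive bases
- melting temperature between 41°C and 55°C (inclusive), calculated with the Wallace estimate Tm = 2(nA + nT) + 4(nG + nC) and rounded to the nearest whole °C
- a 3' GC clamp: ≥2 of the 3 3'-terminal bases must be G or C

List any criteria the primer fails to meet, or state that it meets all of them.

Fails: GC clamp.

Base counts: A=8, T=2, G=2, C=5 (length 17).
GC content: GC 7/17 = 41.2% ✓
homopolymer run: longest run = 3 ✓
Tm: Tm = 2·10 + 4·7 = 48°C ✓
GC clamp: 3' end AAA has 0 G/C, need ≥2 ✗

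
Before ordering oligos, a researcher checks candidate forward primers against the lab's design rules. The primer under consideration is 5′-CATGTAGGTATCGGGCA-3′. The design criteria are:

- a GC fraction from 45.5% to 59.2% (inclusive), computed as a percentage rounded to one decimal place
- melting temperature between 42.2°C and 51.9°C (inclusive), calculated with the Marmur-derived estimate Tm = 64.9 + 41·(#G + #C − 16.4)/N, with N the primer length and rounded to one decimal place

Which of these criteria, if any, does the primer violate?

Base counts: A=4, T=4, G=6, C=3 (length 17).
GC content: GC 9/17 = 52.9% ✓
Tm: Tm = 64.9 + 41·(9 − 16.4)/17 = 47.1°C ✓

Meets all criteria.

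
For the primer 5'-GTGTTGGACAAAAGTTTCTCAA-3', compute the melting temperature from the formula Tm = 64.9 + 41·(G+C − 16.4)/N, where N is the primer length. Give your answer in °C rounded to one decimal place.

49.2°C

Base counts: A=7, T=7, G=5, C=3; G+C = 8, N = 22.
Tm = 64.9 + 41·(8 − 16.4)/22 = 64.9 + -344.40/22 = 49.2°C.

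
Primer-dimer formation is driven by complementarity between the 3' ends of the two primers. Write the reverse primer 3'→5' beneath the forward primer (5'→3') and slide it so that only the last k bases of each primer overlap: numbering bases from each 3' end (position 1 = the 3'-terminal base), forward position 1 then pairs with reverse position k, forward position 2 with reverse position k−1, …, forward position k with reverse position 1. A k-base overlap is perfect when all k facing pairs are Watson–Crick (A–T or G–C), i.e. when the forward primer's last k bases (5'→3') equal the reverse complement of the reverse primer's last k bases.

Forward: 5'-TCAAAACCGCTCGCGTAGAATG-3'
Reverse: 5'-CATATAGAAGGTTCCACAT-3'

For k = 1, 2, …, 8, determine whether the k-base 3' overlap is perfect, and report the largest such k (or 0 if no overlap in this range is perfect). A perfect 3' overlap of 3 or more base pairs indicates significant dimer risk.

Longest perfect overlap: 3 complementary base pairs; significant dimer risk (threshold 3).

Last 8 bases (5'→3') — forward …GTAGAATG, reverse …TTCCACAT.
Reverse complement of the reverse primer's last 8 bases: ATGTGGAA; its first k bases are the reverse complement of the reverse primer's last k bases, so a perfect k-base overlap needs the forward primer's last k bases to equal them.
Comparing (forward last k vs required): k=1: G vs A ✗; k=2: TG vs AT ✗; k=3: ATG vs ATG ✓; k=4: AATG vs ATGT ✗; k=5: GAATG vs ATGTG ✗; k=6: AGAATG vs ATGTGG ✗; k=7: TAGAATG vs ATGTGGA ✗; k=8: GTAGAATG vs ATGTGGAA ✗.
Only k = 3 is perfect, so the longest perfect 3' overlap is 3.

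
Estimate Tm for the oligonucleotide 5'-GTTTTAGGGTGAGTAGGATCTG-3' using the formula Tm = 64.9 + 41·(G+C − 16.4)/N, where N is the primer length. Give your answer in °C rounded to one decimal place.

Base counts: A=4, T=8, G=9, C=1; G+C = 10, N = 22.
Tm = 64.9 + 41·(10 − 16.4)/22 = 64.9 + -262.40/22 = 53.0°C.

53.0°C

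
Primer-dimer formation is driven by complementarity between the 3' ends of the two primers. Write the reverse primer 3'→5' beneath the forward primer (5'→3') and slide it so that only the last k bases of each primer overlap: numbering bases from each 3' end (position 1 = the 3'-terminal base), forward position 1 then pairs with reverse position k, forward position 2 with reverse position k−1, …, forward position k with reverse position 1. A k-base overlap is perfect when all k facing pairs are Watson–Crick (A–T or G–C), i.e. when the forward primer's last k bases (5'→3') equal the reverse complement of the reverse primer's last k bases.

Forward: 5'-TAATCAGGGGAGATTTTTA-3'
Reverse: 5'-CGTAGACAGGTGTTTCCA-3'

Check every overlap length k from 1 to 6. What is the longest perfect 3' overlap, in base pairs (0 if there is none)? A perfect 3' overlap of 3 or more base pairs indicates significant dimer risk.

Last 6 bases (5'→3') — forward …TTTTTA, reverse …TTTCCA.
Reverse complement of the reverse primer's last 6 bases: TGGAAA; its first k bases are the reverse complement of the reverse primer's last k bases, so a perfect k-base overlap needs the forward primer's last k bases to equal them.
Comparing (forward last k vs required): k=1: A vs T ✗; k=2: TA vs TG ✗; k=3: TTA vs TGG ✗; k=4: TTTA vs TGGA ✗; k=5: TTTTA vs TGGAA ✗; k=6: TTTTTA vs TGGAAA ✗.
No overlap length from 1 to 6 is perfect, so the longest perfect 3' overlap is 0.

Longest perfect overlap: 0 complementary base pairs; below the dimer-risk threshold (threshold 3).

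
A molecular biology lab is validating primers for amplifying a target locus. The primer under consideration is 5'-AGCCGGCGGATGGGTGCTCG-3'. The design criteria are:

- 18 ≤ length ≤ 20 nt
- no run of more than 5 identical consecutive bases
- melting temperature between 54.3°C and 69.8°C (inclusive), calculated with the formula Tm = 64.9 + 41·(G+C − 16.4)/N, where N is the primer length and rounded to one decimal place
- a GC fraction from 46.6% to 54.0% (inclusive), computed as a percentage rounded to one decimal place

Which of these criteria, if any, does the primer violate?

Fails: GC content.

Base counts: A=2, T=3, G=10, C=5 (length 20).
length: length 20 ✓
homopolymer run: longest run = 3 ✓
Tm: Tm = 64.9 + 41·(15 − 16.4)/20 = 62.0°C ✓
GC content: GC 15/20 = 75.0%, outside 46.6–54.0% ✗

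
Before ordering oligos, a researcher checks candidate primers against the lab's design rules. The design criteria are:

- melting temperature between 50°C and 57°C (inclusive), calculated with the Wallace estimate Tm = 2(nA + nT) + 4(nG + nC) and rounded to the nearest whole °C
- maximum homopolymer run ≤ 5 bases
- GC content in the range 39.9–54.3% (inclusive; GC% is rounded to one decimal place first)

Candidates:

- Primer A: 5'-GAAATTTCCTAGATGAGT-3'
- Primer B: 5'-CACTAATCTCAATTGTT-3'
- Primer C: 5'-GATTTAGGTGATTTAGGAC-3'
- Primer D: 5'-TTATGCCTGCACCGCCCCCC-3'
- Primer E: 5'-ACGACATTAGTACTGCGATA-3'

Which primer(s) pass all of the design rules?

Primer A (18 nt, A=6 T=6 G=4 C=2): Tm = 2·12 + 4·6 = 48°C, outside 50–57°C ✗; longest run = 3 ✓; GC 6/18 = 33.3%, outside 39.9–54.3% ✗ — fails.
Primer B (17 nt, A=5 T=7 G=1 C=4): Tm = 2·12 + 4·5 = 44°C, outside 50–57°C ✗; longest run = 2 ✓; GC 5/17 = 29.4%, outside 39.9–54.3% ✗ — fails.
Primer C (19 nt, A=5 T=7 G=6 C=1): Tm = 2·12 + 4·7 = 52°C ✓; longest run = 3 ✓; GC 7/19 = 36.8%, outside 39.9–54.3% ✗ — fails.
Primer D (20 nt, A=2 T=4 G=3 C=11): Tm = 2·6 + 4·14 = 68°C, outside 50–57°C ✗; longest run = 6, exceeds 5 ✗; GC 14/20 = 70.0%, outside 39.9–54.3% ✗ — fails.
Primer E (20 nt, A=7 T=5 G=4 C=4): Tm = 2·12 + 4·8 = 56°C ✓; longest run = 2 ✓; GC 8/20 = 40.0% ✓ — passes.

Primer E only.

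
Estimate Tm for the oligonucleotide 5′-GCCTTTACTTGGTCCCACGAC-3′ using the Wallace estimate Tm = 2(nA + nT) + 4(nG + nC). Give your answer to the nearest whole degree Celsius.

66°C

Base counts: A=3, T=6, G=4, C=8 (length 21).
Tm = 2·(3+6) + 4·(4+8) = 2·9 + 4·12 = 18 + 48 = 66°C.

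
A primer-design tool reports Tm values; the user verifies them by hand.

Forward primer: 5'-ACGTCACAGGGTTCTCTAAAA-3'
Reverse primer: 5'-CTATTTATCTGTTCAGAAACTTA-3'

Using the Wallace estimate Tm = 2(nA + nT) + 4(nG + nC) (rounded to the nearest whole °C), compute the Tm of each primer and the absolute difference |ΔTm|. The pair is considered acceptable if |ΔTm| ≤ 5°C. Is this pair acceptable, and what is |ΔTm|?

|ΔTm| = 2°C; the pair is acceptable.

Forward: A=7 T=5 G=4 C=5 → Tm = 2·12 + 4·9 = 60°C.
Reverse: A=7 T=10 G=2 C=4 → Tm = 2·17 + 4·6 = 58°C.
|ΔTm| = |60 − 58| = 2°C, ≤ 5°C.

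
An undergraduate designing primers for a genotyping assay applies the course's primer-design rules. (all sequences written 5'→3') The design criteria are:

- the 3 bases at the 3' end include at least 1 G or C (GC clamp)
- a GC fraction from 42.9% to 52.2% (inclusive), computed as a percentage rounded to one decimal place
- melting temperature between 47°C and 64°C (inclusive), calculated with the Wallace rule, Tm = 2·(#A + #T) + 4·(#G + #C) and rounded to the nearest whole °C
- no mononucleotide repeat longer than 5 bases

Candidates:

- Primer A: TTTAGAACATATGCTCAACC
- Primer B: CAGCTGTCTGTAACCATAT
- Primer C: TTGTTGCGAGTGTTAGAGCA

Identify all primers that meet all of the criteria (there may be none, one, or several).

Primer C only.

Primer A (20 nt, A=7 T=6 G=2 C=5): 3' end ACC has 2 G/C ✓; GC 7/20 = 35.0%, outside 42.9–52.2% ✗; Tm = 2·13 + 4·7 = 54°C ✓; longest run = 3 ✓ — fails.
Primer B (19 nt, A=5 T=6 G=3 C=5): 3' end TAT has 0 G/C, need ≥1 ✗; GC 8/19 = 42.1%, outside 42.9–52.2% ✗; Tm = 2·11 + 4·8 = 54°C ✓; longest run = 2 ✓ — fails.
Primer C (20 nt, A=4 T=7 G=7 C=2): 3' end GCA has 2 G/C ✓; GC 9/20 = 45.0% ✓; Tm = 2·11 + 4·9 = 58°C ✓; longest run = 2 ✓ — passes.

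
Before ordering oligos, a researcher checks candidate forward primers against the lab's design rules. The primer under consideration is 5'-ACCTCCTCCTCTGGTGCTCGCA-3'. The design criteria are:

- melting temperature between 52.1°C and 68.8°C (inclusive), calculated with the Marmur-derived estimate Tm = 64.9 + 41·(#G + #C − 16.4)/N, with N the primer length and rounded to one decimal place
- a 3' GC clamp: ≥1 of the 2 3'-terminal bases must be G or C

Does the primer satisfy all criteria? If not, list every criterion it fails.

Base counts: A=2, T=6, G=4, C=10 (length 22).
Tm: Tm = 64.9 + 41·(14 − 16.4)/22 = 60.4°C ✓
GC clamp: 3' end CA has 1 G/C ✓

Meets all criteria.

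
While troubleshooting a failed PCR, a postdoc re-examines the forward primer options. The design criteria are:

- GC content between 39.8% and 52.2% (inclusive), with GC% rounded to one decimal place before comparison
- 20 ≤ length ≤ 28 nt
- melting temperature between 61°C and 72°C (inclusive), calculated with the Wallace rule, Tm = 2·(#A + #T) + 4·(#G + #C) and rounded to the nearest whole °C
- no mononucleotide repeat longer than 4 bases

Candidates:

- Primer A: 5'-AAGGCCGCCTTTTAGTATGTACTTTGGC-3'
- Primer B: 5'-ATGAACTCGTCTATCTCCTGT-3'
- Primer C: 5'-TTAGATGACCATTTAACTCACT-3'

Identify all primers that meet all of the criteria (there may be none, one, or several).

Primer A (28 nt, A=5 T=10 G=7 C=6): GC 13/28 = 46.4% ✓; length 28 ✓; Tm = 2·15 + 4·13 = 82°C, outside 61–72°C ✗; longest run = 4 ✓ — fails.
Primer B (21 nt, A=4 T=8 G=3 C=6): GC 9/21 = 42.9% ✓; length 21 ✓; Tm = 2·12 + 4·9 = 60°C, outside 61–72°C ✗; longest run = 2 ✓ — fails.
Primer C (22 nt, A=7 T=8 G=2 C=5): GC 7/22 = 31.8%, outside 39.8–52.2% ✗; length 22 ✓; Tm = 2·15 + 4·7 = 58°C, outside 61–72°C ✗; longest run = 3 ✓ — fails.

None of the candidates satisfy all criteria.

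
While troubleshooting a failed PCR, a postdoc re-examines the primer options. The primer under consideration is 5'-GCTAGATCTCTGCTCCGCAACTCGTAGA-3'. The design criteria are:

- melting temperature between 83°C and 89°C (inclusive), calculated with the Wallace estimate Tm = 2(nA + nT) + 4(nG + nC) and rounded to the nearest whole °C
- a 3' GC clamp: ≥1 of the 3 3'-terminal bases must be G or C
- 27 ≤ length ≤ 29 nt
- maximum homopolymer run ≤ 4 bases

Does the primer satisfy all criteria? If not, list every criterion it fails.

Base counts: A=6, T=7, G=6, C=9 (length 28).
Tm: Tm = 2·13 + 4·15 = 86°C ✓
GC clamp: 3' end AGA has 1 G/C ✓
length: length 28 ✓
homopolymer run: longest run = 2 ✓

Meets all criteria.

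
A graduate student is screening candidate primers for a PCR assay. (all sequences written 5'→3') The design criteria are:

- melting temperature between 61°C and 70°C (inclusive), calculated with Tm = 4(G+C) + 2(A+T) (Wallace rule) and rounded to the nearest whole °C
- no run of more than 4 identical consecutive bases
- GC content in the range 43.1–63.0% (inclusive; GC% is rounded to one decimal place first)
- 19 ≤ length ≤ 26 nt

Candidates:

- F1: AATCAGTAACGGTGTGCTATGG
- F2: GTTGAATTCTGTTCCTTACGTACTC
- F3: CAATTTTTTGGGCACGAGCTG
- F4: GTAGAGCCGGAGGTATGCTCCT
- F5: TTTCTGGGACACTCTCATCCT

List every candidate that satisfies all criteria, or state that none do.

F1 (22 nt, A=6 T=6 G=7 C=3): Tm = 2·12 + 4·10 = 64°C ✓; longest run = 2 ✓; GC 10/22 = 45.5% ✓; length 22 ✓ — passes.
F2 (25 nt, A=4 T=11 G=4 C=6): Tm = 2·15 + 4·10 = 70°C ✓; longest run = 2 ✓; GC 10/25 = 40.0%, outside 43.1–63.0% ✗; length 25 ✓ — fails.
F3 (21 nt, A=4 T=7 G=6 C=4): Tm = 2·11 + 4·10 = 62°C ✓; longest run = 6, exceeds 4 ✗; GC 10/21 = 47.6% ✓; length 21 ✓ — fails.
F4 (22 nt, A=4 T=5 G=8 C=5): Tm = 2·9 + 4·13 = 70°C ✓; longest run = 2 ✓; GC 13/22 = 59.1% ✓; length 22 ✓ — passes.
F5 (21 nt, A=3 T=8 G=3 C=7): Tm = 2·11 + 4·10 = 62°C ✓; longest run = 3 ✓; GC 10/21 = 47.6% ✓; length 21 ✓ — passes.

F1, F4 and F5.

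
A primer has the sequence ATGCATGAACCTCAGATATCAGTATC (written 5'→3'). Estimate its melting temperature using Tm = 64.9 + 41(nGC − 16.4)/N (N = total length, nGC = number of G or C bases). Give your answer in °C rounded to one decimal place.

Base counts: A=9, T=7, G=4, C=6; G+C = 10, N = 26.
Tm = 64.9 + 41·(10 − 16.4)/26 = 64.9 + -262.40/26 = 54.8°C.

54.8°C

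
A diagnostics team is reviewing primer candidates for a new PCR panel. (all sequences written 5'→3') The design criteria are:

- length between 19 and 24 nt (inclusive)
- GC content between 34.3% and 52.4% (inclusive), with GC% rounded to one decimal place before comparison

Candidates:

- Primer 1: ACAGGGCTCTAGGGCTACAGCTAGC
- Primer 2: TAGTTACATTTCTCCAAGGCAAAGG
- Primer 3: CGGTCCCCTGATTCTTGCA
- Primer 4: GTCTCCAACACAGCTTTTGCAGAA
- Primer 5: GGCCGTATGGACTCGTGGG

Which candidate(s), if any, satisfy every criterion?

Primer 4 only.

Primer 1 (25 nt, A=6 T=4 G=8 C=7): length 25, outside 19–24 ✗; GC 15/25 = 60.0%, outside 34.3–52.4% ✗ — fails.
Primer 2 (25 nt, A=8 T=7 G=5 C=5): length 25, outside 19–24 ✗; GC 10/25 = 40.0% ✓ — fails.
Primer 3 (19 nt, A=2 T=6 G=4 C=7): length 19 ✓; GC 11/19 = 57.9%, outside 34.3–52.4% ✗ — fails.
Primer 4 (24 nt, A=7 T=6 G=4 C=7): length 24 ✓; GC 11/24 = 45.8% ✓ — passes.
Primer 5 (19 nt, A=2 T=4 G=9 C=4): length 19 ✓; GC 13/19 = 68.4%, outside 34.3–52.4% ✗ — fails.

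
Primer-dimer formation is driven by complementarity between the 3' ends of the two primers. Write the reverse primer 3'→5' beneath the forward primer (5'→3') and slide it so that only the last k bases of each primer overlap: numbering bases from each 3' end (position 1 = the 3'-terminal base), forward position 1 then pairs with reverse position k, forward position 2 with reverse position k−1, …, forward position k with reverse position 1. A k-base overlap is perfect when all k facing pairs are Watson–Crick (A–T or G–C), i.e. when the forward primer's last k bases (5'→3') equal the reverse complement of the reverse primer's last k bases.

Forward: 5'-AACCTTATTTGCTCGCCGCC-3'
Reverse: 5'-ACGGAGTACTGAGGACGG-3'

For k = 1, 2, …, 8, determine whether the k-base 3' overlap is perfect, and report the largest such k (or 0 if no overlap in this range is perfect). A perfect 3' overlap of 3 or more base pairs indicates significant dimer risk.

Last 8 bases (5'→3') — forward …TCGCCGCC, reverse …GAGGACGG.
Reverse complement of the reverse primer's last 8 bases: CCGTCCTC; its first k bases are the reverse complement of the reverse primer's last k bases, so a perfect k-base overlap needs the forward primer's last k bases to equal them.
Comparing (forward last k vs required): k=1: C vs C ✓; k=2: CC vs CC ✓; k=3: GCC vs CCG ✗; k=4: CGCC vs CCGT ✗; k=5: CCGCC vs CCGTC ✗; k=6: GCCGCC vs CCGTCC ✗; k=7: CGCCGCC vs CCGTCCT ✗; k=8: TCGCCGCC vs CCGTCCTC ✗.
Perfect overlaps at k = 1, 2; the largest is 2.

Longest perfect overlap: 2 complementary base pairs; below the dimer-risk threshold (threshold 3).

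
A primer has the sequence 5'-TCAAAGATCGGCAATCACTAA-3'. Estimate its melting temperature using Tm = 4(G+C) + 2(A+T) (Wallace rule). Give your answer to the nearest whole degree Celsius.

Base counts: A=9, T=4, G=3, C=5 (length 21).
Tm = 2·(9+4) + 4·(3+5) = 2·13 + 4·8 = 26 + 32 = 58°C.

58°C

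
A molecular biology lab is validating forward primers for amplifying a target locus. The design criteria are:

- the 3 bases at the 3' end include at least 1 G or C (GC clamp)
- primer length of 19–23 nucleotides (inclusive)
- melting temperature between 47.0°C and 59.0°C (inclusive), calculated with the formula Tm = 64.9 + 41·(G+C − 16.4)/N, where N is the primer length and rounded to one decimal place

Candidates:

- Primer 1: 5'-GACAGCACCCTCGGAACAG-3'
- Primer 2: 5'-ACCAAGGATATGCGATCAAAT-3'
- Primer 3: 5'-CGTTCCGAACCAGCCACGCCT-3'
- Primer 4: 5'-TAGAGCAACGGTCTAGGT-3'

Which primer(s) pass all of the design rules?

Primer 1 only.

Primer 1 (19 nt, A=6 T=1 G=5 C=7): 3' end CAG has 2 G/C ✓; length 19 ✓; Tm = 64.9 + 41·(12 − 16.4)/19 = 55.4°C ✓ — passes.
Primer 2 (21 nt, A=9 T=4 G=4 C=4): 3' end AAT has 0 G/C, need ≥1 ✗; length 21 ✓; Tm = 64.9 + 41·(8 − 16.4)/21 = 48.5°C ✓ — fails.
Primer 3 (21 nt, A=4 T=3 G=4 C=10): 3' end CCT has 2 G/C ✓; length 21 ✓; Tm = 64.9 + 41·(14 − 16.4)/21 = 60.2°C, outside 47.0–59.0°C ✗ — fails.
Primer 4 (18 nt, A=5 T=4 G=6 C=3): 3' end GGT has 2 G/C ✓; length 18, outside 19–23 ✗; Tm = 64.9 + 41·(9 − 16.4)/18 = 48.0°C ✓ — fails.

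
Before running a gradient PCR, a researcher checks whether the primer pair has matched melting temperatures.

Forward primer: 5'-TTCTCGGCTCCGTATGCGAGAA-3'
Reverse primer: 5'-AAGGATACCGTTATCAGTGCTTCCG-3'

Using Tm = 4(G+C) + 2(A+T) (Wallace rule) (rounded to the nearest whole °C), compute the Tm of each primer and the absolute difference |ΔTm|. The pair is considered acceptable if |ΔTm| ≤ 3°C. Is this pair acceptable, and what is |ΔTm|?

Forward: A=4 T=6 G=6 C=6 → Tm = 2·10 + 4·12 = 68°C.
Reverse: A=6 T=7 G=6 C=6 → Tm = 2·13 + 4·12 = 74°C.
|ΔTm| = |68 − 74| = 6°C, > 3°C.

|ΔTm| = 6°C; the pair is not acceptable.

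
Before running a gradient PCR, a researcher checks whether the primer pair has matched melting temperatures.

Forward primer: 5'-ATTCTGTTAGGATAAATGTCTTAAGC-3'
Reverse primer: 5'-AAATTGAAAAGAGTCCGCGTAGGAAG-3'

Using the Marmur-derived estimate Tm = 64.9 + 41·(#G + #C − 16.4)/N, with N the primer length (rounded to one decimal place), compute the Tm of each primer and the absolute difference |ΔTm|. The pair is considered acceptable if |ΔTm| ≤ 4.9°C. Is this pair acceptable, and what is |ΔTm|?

|ΔTm| = 4.7°C; the pair is acceptable.

Forward: G+C = 8, N = 26 → Tm = 64.9 + 41·(8 − 16.4)/26 = 51.7°C.
Reverse: G+C = 11, N = 26 → Tm = 64.9 + 41·(11 − 16.4)/26 = 56.4°C.
|ΔTm| = |51.7 − 56.4| = 4.7°C, ≤ 4.9°C.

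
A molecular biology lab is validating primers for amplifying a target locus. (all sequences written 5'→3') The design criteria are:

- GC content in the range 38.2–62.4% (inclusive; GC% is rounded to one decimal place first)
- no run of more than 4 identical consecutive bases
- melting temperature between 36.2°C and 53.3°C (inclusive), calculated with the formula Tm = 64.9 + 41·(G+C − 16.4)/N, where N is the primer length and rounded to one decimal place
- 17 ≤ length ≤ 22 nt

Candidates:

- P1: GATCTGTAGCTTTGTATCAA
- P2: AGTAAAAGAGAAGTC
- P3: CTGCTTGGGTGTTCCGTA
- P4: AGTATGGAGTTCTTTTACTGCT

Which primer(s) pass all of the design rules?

P1 (20 nt, A=5 T=8 G=4 C=3): GC 7/20 = 35.0%, outside 38.2–62.4% ✗; longest run = 3 ✓; Tm = 64.9 + 41·(7 − 16.4)/20 = 45.6°C ✓; length 20 ✓ — fails.
P2 (15 nt, A=8 T=2 G=4 C=1): GC 5/15 = 33.3%, outside 38.2–62.4% ✗; longest run = 4 ✓; Tm = 64.9 + 41·(5 − 16.4)/15 = 33.7°C, outside 36.2–53.3°C ✗; length 15, outside 17–22 ✗ — fails.
P3 (18 nt, A=1 T=7 G=6 C=4): GC 10/18 = 55.6% ✓; longest run = 3 ✓; Tm = 64.9 + 41·(10 − 16.4)/18 = 50.3°C ✓; length 18 ✓ — passes.
P4 (22 nt, A=4 T=10 G=5 C=3): GC 8/22 = 36.4%, outside 38.2–62.4% ✗; longest run = 4 ✓; Tm = 64.9 + 41·(8 − 16.4)/22 = 49.2°C ✓; length 22 ✓ — fails.

P3 only.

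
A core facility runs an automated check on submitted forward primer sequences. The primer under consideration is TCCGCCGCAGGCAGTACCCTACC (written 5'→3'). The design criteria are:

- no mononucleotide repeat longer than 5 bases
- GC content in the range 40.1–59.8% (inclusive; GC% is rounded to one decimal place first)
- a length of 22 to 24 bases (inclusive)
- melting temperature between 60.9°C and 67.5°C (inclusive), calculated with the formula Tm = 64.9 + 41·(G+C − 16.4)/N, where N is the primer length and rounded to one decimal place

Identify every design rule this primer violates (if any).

Base counts: A=4, T=3, G=5, C=11 (length 23).
homopolymer run: longest run = 3 ✓
GC content: GC 16/23 = 69.6%, outside 40.1–59.8% ✗
length: length 23 ✓
Tm: Tm = 64.9 + 41·(16 − 16.4)/23 = 64.2°C ✓

Fails: GC content.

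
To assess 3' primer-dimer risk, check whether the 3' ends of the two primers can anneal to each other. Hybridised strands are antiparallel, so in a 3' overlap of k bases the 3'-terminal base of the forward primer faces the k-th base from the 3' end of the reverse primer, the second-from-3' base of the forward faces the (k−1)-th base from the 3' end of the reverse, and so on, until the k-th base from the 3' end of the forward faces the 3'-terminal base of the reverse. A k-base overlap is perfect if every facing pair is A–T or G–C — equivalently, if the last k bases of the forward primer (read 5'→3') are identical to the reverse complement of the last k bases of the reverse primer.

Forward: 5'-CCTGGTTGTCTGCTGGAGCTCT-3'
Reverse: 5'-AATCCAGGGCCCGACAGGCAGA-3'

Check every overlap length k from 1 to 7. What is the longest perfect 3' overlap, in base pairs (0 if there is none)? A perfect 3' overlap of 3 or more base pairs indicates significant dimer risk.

Last 7 bases (5'→3') — forward …GAGCTCT, reverse …AGGCAGA.
Reverse complement of the reverse primer's last 7 bases: TCTGCCT; its first k bases are the reverse complement of the reverse primer's last k bases, so a perfect k-base overlap needs the forward primer's last k bases to equal them.
Comparing (forward last k vs required): k=1: T vs T ✓; k=2: CT vs TC ✗; k=3: TCT vs TCT ✓; k=4: CTCT vs TCTG ✗; k=5: GCTCT vs TCTGC ✗; k=6: AGCTCT vs TCTGCC ✗; k=7: GAGCTCT vs TCTGCCT ✗.
Perfect overlaps at k = 1, 3; the largest is 3.

Longest perfect overlap: 3 complementary base pairs; significant dimer risk (threshold 3).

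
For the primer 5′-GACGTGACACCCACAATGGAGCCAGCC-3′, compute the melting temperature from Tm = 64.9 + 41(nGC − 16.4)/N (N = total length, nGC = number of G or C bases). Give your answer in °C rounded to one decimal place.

Base counts: A=8, T=2, G=7, C=10; G+C = 17, N = 27.
Tm = 64.9 + 41·(17 − 16.4)/27 = 64.9 + 24.60/27 = 65.8°C.

65.8°C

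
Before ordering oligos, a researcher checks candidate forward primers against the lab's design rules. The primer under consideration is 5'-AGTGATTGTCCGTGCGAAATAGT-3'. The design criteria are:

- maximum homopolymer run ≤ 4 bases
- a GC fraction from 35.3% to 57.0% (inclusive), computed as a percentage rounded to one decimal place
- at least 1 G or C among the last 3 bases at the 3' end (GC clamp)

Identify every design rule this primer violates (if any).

Meets all criteria.

Base counts: A=6, T=7, G=7, C=3 (length 23).
homopolymer run: longest run = 3 ✓
GC content: GC 10/23 = 43.5% ✓
GC clamp: 3' end AGT has 1 G/C ✓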